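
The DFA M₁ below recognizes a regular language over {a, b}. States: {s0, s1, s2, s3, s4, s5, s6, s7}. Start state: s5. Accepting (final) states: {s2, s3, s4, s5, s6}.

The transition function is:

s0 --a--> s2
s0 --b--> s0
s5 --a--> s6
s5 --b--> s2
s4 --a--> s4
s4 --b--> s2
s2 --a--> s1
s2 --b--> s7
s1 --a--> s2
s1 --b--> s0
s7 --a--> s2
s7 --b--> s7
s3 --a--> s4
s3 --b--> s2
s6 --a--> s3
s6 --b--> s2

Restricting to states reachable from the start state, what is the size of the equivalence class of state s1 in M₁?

Every state is reachable, so we keep all 8.
P0 = {s2,s3,s4,s5,s6} | {s0,s1,s7}.
Refine {s2,s3,s4,s5,s6} on symbol a: members go to different blocks, giving {s3,s4,s5,s6} and {s2}.
Stable partition: {s3,s4,s5,s6} | {s0,s1,s7} | {s2} — 3 equivalence classes.
The equivalence class containing s1 is {s0,s1,s7}, of size 3.

3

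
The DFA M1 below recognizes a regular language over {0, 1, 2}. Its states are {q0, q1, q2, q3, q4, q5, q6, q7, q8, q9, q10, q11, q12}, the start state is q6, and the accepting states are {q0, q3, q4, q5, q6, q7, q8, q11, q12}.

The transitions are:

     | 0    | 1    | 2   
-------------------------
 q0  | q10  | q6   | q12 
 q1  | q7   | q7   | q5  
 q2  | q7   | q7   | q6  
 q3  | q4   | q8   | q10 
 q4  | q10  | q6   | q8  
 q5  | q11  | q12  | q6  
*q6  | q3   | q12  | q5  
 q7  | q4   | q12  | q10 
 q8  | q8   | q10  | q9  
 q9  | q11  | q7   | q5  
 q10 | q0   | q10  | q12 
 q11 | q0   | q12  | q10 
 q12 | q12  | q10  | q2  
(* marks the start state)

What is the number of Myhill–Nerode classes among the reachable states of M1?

First remove the unreachable states {q1}; 12 states remain.
Initial partition by acceptance: {q0,q3,q4,q5,q6,q7,q8,q11,q12} | {q2,q9,q10}.
On input 0, block {q0,q3,q4,q5,q6,q7,q8,q11,q12} splits into {q3,q5,q6,q7,q8,q11,q12} and {q0,q4}.
Refine {q3,q5,q6,q7,q8,q11,q12} on symbol 0: members go to different blocks, giving {q5,q6,q8,q12} and {q3,q7,q11}.
Refine {q5,q6,q8,q12} on symbol 0: members go to different blocks, giving {q5,q6} and {q8,q12}.
Split {q2,q9,q10} by δ(·,0) → {q2,q9} and {q10}.
Stable partition: {q5,q6} | {q2,q9} | {q0,q4} | {q3,q7,q11} | {q8,q12} | {q10} — 6 equivalence classes.

6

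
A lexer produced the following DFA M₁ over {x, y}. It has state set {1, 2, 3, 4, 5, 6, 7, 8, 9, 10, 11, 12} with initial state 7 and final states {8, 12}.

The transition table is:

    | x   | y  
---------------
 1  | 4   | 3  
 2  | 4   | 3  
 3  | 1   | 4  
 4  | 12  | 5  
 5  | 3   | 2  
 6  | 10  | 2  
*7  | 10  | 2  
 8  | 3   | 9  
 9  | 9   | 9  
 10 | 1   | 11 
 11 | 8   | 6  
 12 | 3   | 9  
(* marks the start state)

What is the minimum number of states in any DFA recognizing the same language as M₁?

Start with accepting vs non-accepting: {8,12} | {1,2,3,4,5,6,7,9,10,11}.
Split {1,2,3,4,5,6,7,9,10,11} by δ(·,x) → {1,2,3,5,6,7,9,10} and {4,11}.
On input x, block {1,2,3,5,6,7,9,10} splits into {3,5,6,7,9,10} and {1,2}.
Refine {3,5,6,7,9,10} on symbol x: members go to different blocks, giving {5,6,7,9} and {3,10}.
On input x, block {5,6,7,9} splits into {5,6,7} and {9}.
Stable partition: {8,12} | {5,6,7} | {4,11} | {1,2} | {3,10} | {9} — 6 equivalence classes.

6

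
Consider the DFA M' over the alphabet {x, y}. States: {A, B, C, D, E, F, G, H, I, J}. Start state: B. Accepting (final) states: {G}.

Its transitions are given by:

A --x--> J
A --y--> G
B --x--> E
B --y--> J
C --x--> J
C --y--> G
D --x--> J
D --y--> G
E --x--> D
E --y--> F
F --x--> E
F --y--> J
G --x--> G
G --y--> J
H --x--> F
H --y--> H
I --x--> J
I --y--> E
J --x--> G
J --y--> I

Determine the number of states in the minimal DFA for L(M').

6

Reachable states from the start: {B,D,E,F,G,I,J}. Unreachable: {A,C,H} — drop them.
P0 = {G} | {B,D,E,F,I,J}.
On input x, block {B,D,E,F,I,J} splits into {B,D,E,F,I} and {J}.
Refine {B,D,E,F,I} on symbol x: members go to different blocks, giving {B,E,F} and {D,I}.
Split {B,E,F} by δ(·,x) → {B,F} and {E}.
Split {D,I} by δ(·,y) → {D} and {I}.
Stable partition: {G} | {B,F} | {J} | {D} | {E} | {I} — 6 equivalence classes.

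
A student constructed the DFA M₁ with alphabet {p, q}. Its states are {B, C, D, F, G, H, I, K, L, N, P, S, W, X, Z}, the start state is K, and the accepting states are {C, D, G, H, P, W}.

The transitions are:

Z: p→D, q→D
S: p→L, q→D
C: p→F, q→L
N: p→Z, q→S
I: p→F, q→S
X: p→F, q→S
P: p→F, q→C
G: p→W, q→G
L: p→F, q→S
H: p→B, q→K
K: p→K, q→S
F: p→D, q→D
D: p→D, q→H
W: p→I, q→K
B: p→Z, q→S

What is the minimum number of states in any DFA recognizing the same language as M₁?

States {C,G,I,N,P,W,X} cannot be reached from the start state, so discard them.
Initial partition by acceptance: {D,H} | {B,F,K,L,S,Z}.
On input p, block {D,H} splits into {H} and {D}.
Split {B,F,K,L,S,Z} by δ(·,p) → {B,K,L,S} and {F,Z}.
Split {B,K,L,S} by δ(·,p) → {B,L} and {K,S}.
Split {K,S} by δ(·,p) → {K} and {S}.
No further refinement is possible. Final partition (6 blocks): {H} | {B,L} | {D} | {F,Z} | {K} | {S}.

6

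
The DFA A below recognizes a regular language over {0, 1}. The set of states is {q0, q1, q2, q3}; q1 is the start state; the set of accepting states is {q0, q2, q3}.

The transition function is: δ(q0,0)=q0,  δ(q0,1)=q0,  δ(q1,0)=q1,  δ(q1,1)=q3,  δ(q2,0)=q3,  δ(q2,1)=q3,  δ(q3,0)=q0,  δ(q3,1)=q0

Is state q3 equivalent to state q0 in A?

Reachable states from the start: {q0,q1,q3}. Unreachable: {q2} — drop them.
P0 = {q0,q3} | {q1}.
No further refinement is possible. Final partition (2 blocks): {q0,q3} | {q1}.
q3 and q0 lie in the same block of the stable partition, so they are equivalent — no string distinguishes them.

Yes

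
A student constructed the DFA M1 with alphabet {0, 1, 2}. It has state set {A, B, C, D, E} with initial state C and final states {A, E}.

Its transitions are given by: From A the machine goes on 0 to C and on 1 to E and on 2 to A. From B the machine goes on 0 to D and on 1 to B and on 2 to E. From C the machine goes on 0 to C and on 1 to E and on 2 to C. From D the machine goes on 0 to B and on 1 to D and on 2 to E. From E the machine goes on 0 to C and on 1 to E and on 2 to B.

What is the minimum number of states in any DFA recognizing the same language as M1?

First remove the unreachable states {A}; 4 states remain.
P0 = {E} | {B,C,D}.
Refine {B,C,D} on symbol 1: members go to different blocks, giving {B,D} and {C}.
The partition is now stable with 3 blocks: {E} | {B,D} | {C}.

3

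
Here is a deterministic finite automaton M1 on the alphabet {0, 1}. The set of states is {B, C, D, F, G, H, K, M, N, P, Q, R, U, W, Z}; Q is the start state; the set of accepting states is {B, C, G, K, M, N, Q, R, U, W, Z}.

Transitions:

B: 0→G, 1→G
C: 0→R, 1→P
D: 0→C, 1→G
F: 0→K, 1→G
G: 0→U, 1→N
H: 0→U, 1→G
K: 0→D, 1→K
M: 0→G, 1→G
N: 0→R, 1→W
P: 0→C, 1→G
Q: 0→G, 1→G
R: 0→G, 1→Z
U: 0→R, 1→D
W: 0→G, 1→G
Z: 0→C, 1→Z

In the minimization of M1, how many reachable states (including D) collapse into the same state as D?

States {B,F,H,K,M} cannot be reached from the start state, so discard them.
Start with accepting vs non-accepting: {C,G,N,Q,R,U,W,Z} | {D,P}.
Split {C,G,N,Q,R,U,W,Z} by δ(·,1) → {G,N,Q,R,W,Z} and {C,U}.
On input 0, block {G,N,Q,R,W,Z} splits into {N,Q,R,W} and {G,Z}.
Refine {N,Q,R,W} on symbol 0: members go to different blocks, giving {Q,R,W} and {N}.
Split {G,Z} by δ(·,1) → {G} and {Z}.
On input 1, block {Q,R,W} splits into {Q,W} and {R}.
No further refinement is possible. Final partition (7 blocks): {Q,W} | {D,P} | {C,U} | {G} | {N} | {Z} | {R}.
The equivalence class containing D is {D,P}, of size 2.

2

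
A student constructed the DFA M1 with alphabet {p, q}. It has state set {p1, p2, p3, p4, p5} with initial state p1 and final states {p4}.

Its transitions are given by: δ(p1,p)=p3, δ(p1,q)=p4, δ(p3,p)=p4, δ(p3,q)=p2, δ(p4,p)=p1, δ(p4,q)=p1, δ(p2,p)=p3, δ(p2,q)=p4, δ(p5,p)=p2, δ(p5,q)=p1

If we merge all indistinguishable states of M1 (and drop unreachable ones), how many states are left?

Reachable states from the start: {p1,p2,p3,p4}. Unreachable: {p5} — drop them.
P0 = {p4} | {p1,p2,p3}.
Split {p1,p2,p3} by δ(·,p) → {p1,p2} and {p3}.
The partition is now stable with 3 blocks: {p4} | {p1,p2} | {p3}.

3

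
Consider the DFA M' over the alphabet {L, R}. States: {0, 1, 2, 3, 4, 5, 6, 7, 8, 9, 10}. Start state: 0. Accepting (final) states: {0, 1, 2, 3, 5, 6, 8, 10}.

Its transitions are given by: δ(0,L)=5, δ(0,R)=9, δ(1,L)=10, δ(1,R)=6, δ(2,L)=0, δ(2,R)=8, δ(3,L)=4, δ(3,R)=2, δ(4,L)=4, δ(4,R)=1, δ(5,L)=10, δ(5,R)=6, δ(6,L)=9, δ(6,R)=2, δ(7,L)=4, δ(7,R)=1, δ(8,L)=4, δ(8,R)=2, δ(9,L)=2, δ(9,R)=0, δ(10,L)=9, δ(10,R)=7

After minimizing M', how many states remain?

First remove the unreachable states {3}; 10 states remain.
P0 = {0,1,2,5,6,8,10} | {4,7,9}.
On input L, block {0,1,2,5,6,8,10} splits into {0,1,2,5} and {6,8,10}.
On input L, block {0,1,2,5} splits into {0,2} and {1,5}.
Split {0,2} by δ(·,L) → {0} and {2}.
Split {4,7,9} by δ(·,L) → {4,7} and {9}.
Split {6,8,10} by δ(·,L) → {6,10} and {8}.
Refine {6,10} on symbol R: members go to different blocks, giving {6} and {10}.
No further refinement is possible. Final partition (8 blocks): {0} | {4,7} | {6} | {1,5} | {2} | {9} | {8} | {10}.

8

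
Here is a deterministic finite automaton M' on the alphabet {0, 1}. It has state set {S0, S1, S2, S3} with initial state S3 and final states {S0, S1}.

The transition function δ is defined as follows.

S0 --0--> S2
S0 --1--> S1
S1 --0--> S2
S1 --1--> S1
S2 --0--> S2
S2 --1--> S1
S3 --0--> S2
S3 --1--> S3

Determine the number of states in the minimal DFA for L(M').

First remove the unreachable states {S0}; 3 states remain.
P0 = {S1} | {S2,S3}.
Refine {S2,S3} on symbol 1: members go to different blocks, giving {S2} and {S3}.
Stable partition: {S1} | {S2} | {S3} — 3 equivalence classes.

3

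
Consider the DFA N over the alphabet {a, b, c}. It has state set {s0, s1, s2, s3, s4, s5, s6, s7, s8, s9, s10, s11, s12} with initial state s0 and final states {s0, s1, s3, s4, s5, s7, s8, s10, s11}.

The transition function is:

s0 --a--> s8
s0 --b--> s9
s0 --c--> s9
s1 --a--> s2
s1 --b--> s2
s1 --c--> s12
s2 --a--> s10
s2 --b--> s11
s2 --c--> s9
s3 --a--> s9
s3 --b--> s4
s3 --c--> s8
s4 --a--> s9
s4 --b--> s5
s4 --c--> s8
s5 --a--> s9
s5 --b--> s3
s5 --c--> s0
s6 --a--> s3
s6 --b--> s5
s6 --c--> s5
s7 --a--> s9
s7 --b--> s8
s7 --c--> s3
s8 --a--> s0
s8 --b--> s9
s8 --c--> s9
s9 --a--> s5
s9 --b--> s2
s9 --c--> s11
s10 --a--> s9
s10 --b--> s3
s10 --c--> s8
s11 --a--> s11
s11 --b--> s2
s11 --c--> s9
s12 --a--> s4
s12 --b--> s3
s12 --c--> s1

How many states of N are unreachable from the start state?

BFS from s0 reaches {s0, s2, s3, s4, s5, s8, s9, s10, s11}; the 4 state(s) s1, s6, s7, s12 are never visited.

4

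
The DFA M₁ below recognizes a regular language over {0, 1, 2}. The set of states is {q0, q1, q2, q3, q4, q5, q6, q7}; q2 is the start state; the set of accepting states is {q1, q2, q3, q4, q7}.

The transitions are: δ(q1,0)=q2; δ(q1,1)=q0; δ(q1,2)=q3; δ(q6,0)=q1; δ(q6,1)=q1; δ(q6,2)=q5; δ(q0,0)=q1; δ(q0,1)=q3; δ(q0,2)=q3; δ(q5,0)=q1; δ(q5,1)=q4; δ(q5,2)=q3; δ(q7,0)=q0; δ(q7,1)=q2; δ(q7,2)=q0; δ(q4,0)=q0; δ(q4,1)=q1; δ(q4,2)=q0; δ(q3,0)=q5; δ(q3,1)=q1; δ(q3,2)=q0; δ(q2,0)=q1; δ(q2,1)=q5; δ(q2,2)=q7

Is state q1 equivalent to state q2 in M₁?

First remove the unreachable states {q6}; 7 states remain.
Start with accepting vs non-accepting: {q1,q2,q3,q4,q7} | {q0,q5}.
On input 0, block {q1,q2,q3,q4,q7} splits into {q3,q4,q7} and {q1,q2}.
Stable partition: {q3,q4,q7} | {q0,q5} | {q1,q2} — 3 equivalence classes.
q1 and q2 lie in the same block of the stable partition, so they are equivalent — no string distinguishes them.

Yes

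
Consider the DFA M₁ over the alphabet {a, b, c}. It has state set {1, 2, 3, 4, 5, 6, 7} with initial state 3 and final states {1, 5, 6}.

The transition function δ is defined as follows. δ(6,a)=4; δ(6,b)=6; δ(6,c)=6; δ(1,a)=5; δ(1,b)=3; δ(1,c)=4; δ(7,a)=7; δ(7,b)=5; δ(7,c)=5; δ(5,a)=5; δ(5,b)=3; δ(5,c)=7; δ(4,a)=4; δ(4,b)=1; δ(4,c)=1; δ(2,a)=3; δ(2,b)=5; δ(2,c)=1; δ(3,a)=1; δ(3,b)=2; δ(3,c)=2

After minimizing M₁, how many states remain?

Reachable states from the start: {1,2,3,4,5,7}. Unreachable: {6} — drop them.
Initial partition by acceptance: {1,5} | {2,3,4,7}.
Split {2,3,4,7} by δ(·,a) → {2,4,7} and {3}.
On input a, block {2,4,7} splits into {4,7} and {2}.
No further refinement is possible. Final partition (4 blocks): {1,5} | {4,7} | {3} | {2}.

4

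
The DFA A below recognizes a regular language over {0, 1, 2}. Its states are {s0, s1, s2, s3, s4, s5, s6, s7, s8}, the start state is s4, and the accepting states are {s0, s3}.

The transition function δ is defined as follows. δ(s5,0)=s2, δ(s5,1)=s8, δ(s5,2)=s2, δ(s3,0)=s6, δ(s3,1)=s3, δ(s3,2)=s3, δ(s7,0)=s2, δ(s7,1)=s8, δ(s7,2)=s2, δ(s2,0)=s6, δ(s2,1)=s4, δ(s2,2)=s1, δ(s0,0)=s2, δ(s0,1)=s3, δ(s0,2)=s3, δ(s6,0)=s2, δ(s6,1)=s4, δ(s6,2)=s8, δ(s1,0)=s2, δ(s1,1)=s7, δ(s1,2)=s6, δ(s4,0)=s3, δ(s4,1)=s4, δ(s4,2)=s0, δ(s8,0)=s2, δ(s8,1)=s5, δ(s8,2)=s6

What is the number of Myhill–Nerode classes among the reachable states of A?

4

Initial partition by acceptance: {s0,s3} | {s1,s2,s4,s5,s6,s7,s8}.
Refine {s1,s2,s4,s5,s6,s7,s8} on symbol 0: members go to different blocks, giving {s1,s2,s5,s6,s7,s8} and {s4}.
On input 1, block {s1,s2,s5,s6,s7,s8} splits into {s1,s5,s7,s8} and {s2,s6}.
The partition is now stable with 4 blocks: {s0,s3} | {s1,s5,s7,s8} | {s4} | {s2,s6}.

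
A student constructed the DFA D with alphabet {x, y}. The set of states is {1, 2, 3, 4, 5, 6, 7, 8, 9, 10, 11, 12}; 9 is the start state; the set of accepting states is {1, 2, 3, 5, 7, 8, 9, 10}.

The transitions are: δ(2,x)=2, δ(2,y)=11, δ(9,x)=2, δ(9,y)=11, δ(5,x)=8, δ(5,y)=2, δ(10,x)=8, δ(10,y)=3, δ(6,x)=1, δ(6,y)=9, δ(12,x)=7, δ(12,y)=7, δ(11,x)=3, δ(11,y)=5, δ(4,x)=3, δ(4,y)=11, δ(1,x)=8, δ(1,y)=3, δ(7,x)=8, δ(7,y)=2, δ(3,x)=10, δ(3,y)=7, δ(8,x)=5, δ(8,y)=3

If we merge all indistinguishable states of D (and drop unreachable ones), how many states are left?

6

First remove the unreachable states {1,4,6,12}; 8 states remain.
P0 = {2,3,5,7,8,9,10} | {11}.
Split {2,3,5,7,8,9,10} by δ(·,y) → {3,5,7,8,10} and {2,9}.
Refine {3,5,7,8,10} on symbol y: members go to different blocks, giving {3,8,10} and {5,7}.
Split {3,8,10} by δ(·,x) → {3,10} and {8}.
Split {3,10} by δ(·,x) → {3} and {10}.
Stable partition: {3} | {11} | {2,9} | {5,7} | {8} | {10} — 6 equivalence classes.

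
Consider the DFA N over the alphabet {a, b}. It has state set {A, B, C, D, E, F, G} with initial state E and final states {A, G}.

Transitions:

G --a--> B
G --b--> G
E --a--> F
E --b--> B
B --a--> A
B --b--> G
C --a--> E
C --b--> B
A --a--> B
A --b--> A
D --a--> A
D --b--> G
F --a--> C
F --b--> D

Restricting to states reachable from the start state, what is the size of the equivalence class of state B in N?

All states are reachable from the start state.
Start with accepting vs non-accepting: {A,G} | {B,C,D,E,F}.
On input a, block {B,C,D,E,F} splits into {C,E,F} and {B,D}.
The partition is now stable with 3 blocks: {A,G} | {C,E,F} | {B,D}.
The equivalence class containing B is {B,D}, of size 2.

2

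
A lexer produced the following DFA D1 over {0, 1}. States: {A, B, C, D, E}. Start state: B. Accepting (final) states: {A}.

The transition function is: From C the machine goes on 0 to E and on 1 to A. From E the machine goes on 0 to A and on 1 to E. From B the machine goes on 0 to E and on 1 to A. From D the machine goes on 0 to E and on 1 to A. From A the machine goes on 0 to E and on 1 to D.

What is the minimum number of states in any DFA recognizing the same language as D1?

3

States {C} cannot be reached from the start state, so discard them.
Start with accepting vs non-accepting: {A} | {B,D,E}.
On input 0, block {B,D,E} splits into {B,D} and {E}.
Stable partition: {A} | {B,D} | {E} — 3 equivalence classes.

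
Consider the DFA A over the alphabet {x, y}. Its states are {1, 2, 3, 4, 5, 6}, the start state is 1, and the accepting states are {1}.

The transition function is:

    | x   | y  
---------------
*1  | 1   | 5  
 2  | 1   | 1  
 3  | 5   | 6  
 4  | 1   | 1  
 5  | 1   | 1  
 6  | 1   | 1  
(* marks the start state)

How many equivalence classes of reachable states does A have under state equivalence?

States {2,3,4,6} cannot be reached from the start state, so discard them.
Initial partition by acceptance: {1} | {5}.
Stable partition: {1} | {5} — 2 equivalence classes.

2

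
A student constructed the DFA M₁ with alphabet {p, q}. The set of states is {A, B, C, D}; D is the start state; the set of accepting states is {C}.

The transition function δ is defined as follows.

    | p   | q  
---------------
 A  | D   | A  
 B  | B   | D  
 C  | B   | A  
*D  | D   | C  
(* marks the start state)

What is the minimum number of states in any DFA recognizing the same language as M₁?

4

Initial partition by acceptance: {C} | {A,B,D}.
Refine {A,B,D} on symbol q: members go to different blocks, giving {A,B} and {D}.
On input p, block {A,B} splits into {A} and {B}.
The partition is now stable with 4 blocks: {C} | {A} | {D} | {B}.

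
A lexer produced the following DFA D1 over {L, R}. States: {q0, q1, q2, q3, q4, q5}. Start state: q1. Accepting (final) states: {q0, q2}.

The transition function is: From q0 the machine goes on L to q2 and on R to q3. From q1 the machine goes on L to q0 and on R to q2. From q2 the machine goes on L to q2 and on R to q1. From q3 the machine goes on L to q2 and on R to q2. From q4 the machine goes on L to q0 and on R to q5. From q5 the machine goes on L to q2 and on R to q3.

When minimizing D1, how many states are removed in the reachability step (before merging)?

2

Starting at q1 and following transitions, the reachable set is {q0, q1, q2, q3}. That leaves q4, q5 unreachable — 2 in total.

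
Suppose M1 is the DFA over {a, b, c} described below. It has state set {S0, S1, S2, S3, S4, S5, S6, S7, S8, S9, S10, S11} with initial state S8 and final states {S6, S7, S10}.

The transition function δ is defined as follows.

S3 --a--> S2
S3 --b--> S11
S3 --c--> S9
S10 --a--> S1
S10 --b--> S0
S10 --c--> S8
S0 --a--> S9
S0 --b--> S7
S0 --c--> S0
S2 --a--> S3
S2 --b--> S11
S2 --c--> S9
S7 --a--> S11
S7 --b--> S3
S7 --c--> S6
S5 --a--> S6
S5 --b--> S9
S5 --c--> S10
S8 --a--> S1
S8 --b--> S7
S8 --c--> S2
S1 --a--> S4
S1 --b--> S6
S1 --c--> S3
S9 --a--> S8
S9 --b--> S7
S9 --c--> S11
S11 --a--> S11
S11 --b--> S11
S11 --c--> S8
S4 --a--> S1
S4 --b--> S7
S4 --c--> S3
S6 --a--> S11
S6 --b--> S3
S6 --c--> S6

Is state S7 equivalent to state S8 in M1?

First remove the unreachable states {S0,S5,S10}; 9 states remain.
Initial partition by acceptance: {S6,S7} | {S1,S2,S3,S4,S8,S9,S11}.
On input b, block {S1,S2,S3,S4,S8,S9,S11} splits into {S1,S4,S8,S9} and {S2,S3,S11}.
The partition is now stable with 3 blocks: {S6,S7} | {S1,S4,S8,S9} | {S2,S3,S11}.
S7 and S8 end up in different blocks, so they are distinguishable. For instance, the string 'ε' is accepted from only S7.

No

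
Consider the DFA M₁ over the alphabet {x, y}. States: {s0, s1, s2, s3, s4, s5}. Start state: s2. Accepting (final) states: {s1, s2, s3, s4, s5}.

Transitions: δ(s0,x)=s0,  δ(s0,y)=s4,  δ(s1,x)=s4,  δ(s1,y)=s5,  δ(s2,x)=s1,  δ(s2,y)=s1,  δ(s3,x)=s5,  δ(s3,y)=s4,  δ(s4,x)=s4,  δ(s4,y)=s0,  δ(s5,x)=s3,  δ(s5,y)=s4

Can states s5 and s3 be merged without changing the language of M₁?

All states are reachable from the start state.
Start with accepting vs non-accepting: {s1,s2,s3,s4,s5} | {s0}.
On input y, block {s1,s2,s3,s4,s5} splits into {s1,s2,s3,s5} and {s4}.
On input x, block {s1,s2,s3,s5} splits into {s2,s3,s5} and {s1}.
Split {s2,s3,s5} by δ(·,x) → {s3,s5} and {s2}.
Stable partition: {s3,s5} | {s0} | {s4} | {s1} | {s2} — 5 equivalence classes.
s5 and s3 lie in the same block of the stable partition, so they are equivalent — no string distinguishes them.

Yes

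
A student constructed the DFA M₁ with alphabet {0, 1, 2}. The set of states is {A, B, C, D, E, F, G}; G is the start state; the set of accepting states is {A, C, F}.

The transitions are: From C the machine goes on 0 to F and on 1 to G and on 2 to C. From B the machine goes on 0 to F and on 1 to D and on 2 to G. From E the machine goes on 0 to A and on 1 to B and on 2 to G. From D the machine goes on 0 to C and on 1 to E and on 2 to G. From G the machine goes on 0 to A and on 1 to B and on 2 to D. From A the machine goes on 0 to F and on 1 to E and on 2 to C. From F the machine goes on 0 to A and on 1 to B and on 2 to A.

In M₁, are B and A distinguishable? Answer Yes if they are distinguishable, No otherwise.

Yes

Start with accepting vs non-accepting: {A,C,F} | {B,D,E,G}.
No further refinement is possible. Final partition (2 blocks): {A,C,F} | {B,D,E,G}.
B and A end up in different blocks, so they are distinguishable. For instance, the string 'ε' is accepted from only A.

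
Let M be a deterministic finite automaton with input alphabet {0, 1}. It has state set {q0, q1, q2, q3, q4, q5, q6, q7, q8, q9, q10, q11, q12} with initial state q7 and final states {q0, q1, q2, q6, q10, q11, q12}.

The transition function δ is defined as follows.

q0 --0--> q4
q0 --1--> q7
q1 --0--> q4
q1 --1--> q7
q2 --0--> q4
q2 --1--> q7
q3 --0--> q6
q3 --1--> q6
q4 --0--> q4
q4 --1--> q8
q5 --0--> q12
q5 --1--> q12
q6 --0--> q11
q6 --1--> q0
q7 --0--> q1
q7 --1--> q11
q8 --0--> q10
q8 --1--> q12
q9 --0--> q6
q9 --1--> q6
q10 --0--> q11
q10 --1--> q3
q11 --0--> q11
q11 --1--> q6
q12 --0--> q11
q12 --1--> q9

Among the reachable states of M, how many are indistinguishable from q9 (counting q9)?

First remove the unreachable states {q2,q5}; 11 states remain.
Initial partition by acceptance: {q0,q1,q6,q10,q11,q12} | {q3,q4,q7,q8,q9}.
On input 0, block {q0,q1,q6,q10,q11,q12} splits into {q6,q10,q11,q12} and {q0,q1}.
Split {q6,q10,q11,q12} by δ(·,1) → {q10,q12} and {q6} and {q11}.
Split {q3,q4,q7,q8,q9} by δ(·,0) → {q3,q9} and {q4} and {q7} and {q8}.
No further refinement is possible. Final partition (8 blocks): {q10,q12} | {q3,q9} | {q0,q1} | {q6} | {q11} | {q4} | {q7} | {q8}.
State q9 belongs to the block {q3,q9}, which has 2 states.

2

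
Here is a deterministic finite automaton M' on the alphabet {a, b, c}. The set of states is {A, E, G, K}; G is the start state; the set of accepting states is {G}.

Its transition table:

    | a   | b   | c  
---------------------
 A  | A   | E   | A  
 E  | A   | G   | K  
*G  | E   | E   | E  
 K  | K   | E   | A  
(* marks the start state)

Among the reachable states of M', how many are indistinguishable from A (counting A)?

Every state is reachable, so we keep all 4.
Start with accepting vs non-accepting: {G} | {A,E,K}.
Refine {A,E,K} on symbol b: members go to different blocks, giving {A,K} and {E}.
No further refinement is possible. Final partition (3 blocks): {G} | {A,K} | {E}.
The equivalence class containing A is {A,K}, of size 2.

2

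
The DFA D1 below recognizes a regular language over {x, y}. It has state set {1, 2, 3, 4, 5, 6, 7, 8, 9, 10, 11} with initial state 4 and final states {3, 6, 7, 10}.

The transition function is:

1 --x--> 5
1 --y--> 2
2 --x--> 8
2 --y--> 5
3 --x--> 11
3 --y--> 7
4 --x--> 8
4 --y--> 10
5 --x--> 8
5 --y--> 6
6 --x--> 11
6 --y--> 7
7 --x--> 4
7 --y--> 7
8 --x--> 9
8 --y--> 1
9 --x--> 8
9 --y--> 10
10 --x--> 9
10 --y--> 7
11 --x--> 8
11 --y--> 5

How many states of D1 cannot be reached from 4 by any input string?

Starting at 4 and following transitions, the reachable set is {1, 2, 4, 5, 6, 7, 8, 9, 10, 11}. That leaves 3 unreachable — 1 in total.

1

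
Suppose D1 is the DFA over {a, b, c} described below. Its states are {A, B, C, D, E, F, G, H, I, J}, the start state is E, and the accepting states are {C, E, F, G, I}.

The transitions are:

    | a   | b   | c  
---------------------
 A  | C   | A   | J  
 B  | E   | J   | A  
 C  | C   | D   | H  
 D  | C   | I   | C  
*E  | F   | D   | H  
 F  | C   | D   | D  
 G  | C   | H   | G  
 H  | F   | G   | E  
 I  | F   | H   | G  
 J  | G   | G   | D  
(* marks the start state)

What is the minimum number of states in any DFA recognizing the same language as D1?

States {A,B,J} cannot be reached from the start state, so discard them.
Initial partition by acceptance: {C,E,F,G,I} | {D,H}.
Refine {C,E,F,G,I} on symbol c: members go to different blocks, giving {C,E,F} and {G,I}.
Stable partition: {C,E,F} | {D,H} | {G,I} — 3 equivalence classes.

3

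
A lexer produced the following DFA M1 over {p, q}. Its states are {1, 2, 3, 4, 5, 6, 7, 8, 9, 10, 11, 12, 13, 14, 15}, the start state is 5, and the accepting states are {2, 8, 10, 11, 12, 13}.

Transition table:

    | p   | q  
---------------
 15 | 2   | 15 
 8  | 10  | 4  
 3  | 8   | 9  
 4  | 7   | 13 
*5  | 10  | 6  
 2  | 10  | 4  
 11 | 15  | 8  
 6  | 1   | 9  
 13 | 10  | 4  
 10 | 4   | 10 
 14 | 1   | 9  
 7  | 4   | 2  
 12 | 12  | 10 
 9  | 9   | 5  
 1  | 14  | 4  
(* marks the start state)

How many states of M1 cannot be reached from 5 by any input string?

5

No path from 5 leads to 3, 8, 11, 12, 15; the other 10 states are all reachable.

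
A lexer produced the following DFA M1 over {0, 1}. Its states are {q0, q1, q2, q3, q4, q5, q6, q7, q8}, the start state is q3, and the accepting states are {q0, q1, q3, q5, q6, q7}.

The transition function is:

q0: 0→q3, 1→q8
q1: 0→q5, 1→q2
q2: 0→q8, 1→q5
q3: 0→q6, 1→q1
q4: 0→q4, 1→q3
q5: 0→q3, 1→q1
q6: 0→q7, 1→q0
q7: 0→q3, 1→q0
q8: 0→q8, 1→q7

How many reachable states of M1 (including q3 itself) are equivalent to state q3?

4

First remove the unreachable states {q4}; 8 states remain.
P0 = {q0,q1,q3,q5,q6,q7} | {q2,q8}.
Refine {q0,q1,q3,q5,q6,q7} on symbol 1: members go to different blocks, giving {q3,q5,q6,q7} and {q0,q1}.
The partition is now stable with 3 blocks: {q3,q5,q6,q7} | {q2,q8} | {q0,q1}.
The equivalence class containing q3 is {q3,q5,q6,q7}, of size 4.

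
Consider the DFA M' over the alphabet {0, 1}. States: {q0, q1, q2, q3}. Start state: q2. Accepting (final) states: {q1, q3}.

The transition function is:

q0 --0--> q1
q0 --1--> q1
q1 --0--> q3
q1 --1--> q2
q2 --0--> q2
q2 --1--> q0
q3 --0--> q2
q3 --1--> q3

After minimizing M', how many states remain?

Every state is reachable, so we keep all 4.
Initial partition by acceptance: {q1,q3} | {q0,q2}.
Split {q1,q3} by δ(·,0) → {q1} and {q3}.
Refine {q0,q2} on symbol 0: members go to different blocks, giving {q0} and {q2}.
No further refinement is possible. Final partition (4 blocks): {q1} | {q0} | {q3} | {q2}.

4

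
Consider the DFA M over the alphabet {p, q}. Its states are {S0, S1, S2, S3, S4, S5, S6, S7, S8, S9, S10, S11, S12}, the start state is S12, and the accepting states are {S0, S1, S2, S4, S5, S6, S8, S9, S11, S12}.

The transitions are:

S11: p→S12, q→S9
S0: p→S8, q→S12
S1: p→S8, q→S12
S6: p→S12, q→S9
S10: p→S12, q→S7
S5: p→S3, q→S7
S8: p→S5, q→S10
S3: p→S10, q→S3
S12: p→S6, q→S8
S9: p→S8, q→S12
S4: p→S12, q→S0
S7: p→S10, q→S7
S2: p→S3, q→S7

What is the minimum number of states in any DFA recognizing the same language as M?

States {S0,S1,S2,S4,S11} cannot be reached from the start state, so discard them.
Start with accepting vs non-accepting: {S5,S6,S8,S9,S12} | {S3,S7,S10}.
Split {S5,S6,S8,S9,S12} by δ(·,p) → {S6,S8,S9,S12} and {S5}.
Split {S6,S8,S9,S12} by δ(·,p) → {S6,S9,S12} and {S8}.
On input p, block {S6,S9,S12} splits into {S6,S12} and {S9}.
On input q, block {S6,S12} splits into {S6} and {S12}.
Split {S3,S7,S10} by δ(·,p) → {S3,S7} and {S10}.
The partition is now stable with 7 blocks: {S6} | {S3,S7} | {S5} | {S8} | {S9} | {S12} | {S10}.

7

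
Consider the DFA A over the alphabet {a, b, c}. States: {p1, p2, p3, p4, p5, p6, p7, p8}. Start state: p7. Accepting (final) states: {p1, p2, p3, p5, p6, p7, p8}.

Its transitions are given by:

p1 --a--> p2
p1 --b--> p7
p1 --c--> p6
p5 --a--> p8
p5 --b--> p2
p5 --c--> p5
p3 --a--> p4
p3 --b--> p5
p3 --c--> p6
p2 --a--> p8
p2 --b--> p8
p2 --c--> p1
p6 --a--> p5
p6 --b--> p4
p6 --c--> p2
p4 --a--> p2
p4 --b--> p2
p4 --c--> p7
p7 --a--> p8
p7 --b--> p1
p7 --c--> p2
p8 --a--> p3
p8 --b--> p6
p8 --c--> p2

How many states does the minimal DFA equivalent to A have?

Start with accepting vs non-accepting: {p1,p2,p3,p5,p6,p7,p8} | {p4}.
Split {p1,p2,p3,p5,p6,p7,p8} by δ(·,a) → {p1,p2,p5,p6,p7,p8} and {p3}.
Split {p1,p2,p5,p6,p7,p8} by δ(·,a) → {p1,p2,p5,p6,p7} and {p8}.
Split {p1,p2,p5,p6,p7} by δ(·,a) → {p2,p5,p7} and {p1,p6}.
On input b, block {p2,p5,p7} splits into {p2} and {p5} and {p7}.
On input a, block {p1,p6} splits into {p1} and {p6}.
Stable partition: {p2} | {p4} | {p3} | {p8} | {p1} | {p5} | {p7} | {p6} — 8 equivalence classes.

8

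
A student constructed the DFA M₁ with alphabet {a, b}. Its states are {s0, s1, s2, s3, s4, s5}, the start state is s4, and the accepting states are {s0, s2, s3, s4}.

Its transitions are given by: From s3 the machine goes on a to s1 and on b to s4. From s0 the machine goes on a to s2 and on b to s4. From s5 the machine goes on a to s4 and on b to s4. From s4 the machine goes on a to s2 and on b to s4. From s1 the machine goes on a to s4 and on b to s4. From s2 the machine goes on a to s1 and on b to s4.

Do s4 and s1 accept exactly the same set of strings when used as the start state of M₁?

No

States {s0,s3,s5} cannot be reached from the start state, so discard them.
Initial partition by acceptance: {s2,s4} | {s1}.
Refine {s2,s4} on symbol a: members go to different blocks, giving {s2} and {s4}.
Stable partition: {s2} | {s1} | {s4} — 3 equivalence classes.
s4 and s1 end up in different blocks, so they are distinguishable. For instance, the string 'ε' is accepted from only s4.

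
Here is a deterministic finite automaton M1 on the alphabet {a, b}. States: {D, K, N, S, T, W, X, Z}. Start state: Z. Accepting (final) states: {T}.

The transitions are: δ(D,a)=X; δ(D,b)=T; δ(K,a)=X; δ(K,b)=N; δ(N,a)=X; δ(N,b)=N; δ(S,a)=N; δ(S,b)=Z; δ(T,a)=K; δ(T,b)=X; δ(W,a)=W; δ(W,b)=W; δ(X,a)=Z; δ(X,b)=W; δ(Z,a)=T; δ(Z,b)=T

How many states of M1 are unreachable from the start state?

2

Starting at Z and following transitions, the reachable set is {K, N, T, W, X, Z}. That leaves D, S unreachable — 2 in total.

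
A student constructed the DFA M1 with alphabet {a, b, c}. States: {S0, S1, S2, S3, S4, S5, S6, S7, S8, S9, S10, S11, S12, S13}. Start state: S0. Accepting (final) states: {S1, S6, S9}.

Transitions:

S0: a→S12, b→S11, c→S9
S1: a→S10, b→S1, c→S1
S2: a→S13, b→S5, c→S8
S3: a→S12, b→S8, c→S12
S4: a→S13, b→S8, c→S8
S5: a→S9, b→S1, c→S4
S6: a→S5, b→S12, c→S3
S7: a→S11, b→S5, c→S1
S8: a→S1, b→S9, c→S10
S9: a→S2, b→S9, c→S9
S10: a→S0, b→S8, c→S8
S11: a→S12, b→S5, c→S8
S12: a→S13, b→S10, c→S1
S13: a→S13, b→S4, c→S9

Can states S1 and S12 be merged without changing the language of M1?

First remove the unreachable states {S3,S6,S7}; 11 states remain.
P0 = {S1,S9} | {S0,S2,S4,S5,S8,S10,S11,S12,S13}.
On input a, block {S0,S2,S4,S5,S8,S10,S11,S12,S13} splits into {S0,S2,S4,S10,S11,S12,S13} and {S5,S8}.
Split {S0,S2,S4,S10,S11,S12,S13} by δ(·,b) → {S2,S4,S10,S11} and {S0,S12,S13}.
Stable partition: {S1,S9} | {S2,S4,S10,S11} | {S5,S8} | {S0,S12,S13} — 4 equivalence classes.
S1 and S12 end up in different blocks, so they are distinguishable. For instance, the string 'ε' is accepted from only S1.

No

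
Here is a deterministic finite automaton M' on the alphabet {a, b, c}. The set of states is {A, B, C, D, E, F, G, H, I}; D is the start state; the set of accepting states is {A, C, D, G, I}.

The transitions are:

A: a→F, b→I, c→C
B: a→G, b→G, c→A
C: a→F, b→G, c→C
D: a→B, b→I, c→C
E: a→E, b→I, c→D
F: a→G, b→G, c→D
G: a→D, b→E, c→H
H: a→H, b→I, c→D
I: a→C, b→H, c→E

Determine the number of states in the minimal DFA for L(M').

4

P0 = {A,C,D,G,I} | {B,E,F,H}.
Split {A,C,D,G,I} by δ(·,a) → {A,C,D} and {G,I}.
On input a, block {B,E,F,H} splits into {B,F} and {E,H}.
Stable partition: {A,C,D} | {B,F} | {G,I} | {E,H} — 4 equivalence classes.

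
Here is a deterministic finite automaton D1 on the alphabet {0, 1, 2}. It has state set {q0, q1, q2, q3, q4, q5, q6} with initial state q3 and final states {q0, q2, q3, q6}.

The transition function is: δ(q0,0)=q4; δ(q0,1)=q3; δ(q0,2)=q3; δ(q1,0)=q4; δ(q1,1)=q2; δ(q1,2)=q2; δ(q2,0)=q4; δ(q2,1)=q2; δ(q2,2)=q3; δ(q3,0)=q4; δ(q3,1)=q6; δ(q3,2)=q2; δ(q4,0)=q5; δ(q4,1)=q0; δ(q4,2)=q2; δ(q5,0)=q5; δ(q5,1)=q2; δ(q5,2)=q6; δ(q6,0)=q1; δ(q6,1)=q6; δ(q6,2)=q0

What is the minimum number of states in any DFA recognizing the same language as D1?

Every state is reachable, so we keep all 7.
P0 = {q0,q2,q3,q6} | {q1,q4,q5}.
No further refinement is possible. Final partition (2 blocks): {q0,q2,q3,q6} | {q1,q4,q5}.

2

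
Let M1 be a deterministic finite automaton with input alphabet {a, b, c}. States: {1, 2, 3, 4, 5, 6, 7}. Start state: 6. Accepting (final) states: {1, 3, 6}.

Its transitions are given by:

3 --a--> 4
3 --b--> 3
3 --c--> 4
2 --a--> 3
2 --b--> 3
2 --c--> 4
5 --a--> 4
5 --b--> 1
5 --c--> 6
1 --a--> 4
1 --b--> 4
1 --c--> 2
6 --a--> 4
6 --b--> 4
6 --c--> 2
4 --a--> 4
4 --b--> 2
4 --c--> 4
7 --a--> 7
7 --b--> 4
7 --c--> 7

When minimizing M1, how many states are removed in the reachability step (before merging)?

3

BFS from 6 reaches {2, 3, 4, 6}; the 3 state(s) 1, 5, 7 are never visited.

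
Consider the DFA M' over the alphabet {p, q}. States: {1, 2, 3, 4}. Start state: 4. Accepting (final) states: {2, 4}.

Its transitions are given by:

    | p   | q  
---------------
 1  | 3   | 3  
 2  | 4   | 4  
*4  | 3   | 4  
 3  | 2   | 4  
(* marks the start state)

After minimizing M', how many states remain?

3

States {1} cannot be reached from the start state, so discard them.
Initial partition by acceptance: {2,4} | {3}.
Refine {2,4} on symbol p: members go to different blocks, giving {2} and {4}.
No further refinement is possible. Final partition (3 blocks): {2} | {3} | {4}.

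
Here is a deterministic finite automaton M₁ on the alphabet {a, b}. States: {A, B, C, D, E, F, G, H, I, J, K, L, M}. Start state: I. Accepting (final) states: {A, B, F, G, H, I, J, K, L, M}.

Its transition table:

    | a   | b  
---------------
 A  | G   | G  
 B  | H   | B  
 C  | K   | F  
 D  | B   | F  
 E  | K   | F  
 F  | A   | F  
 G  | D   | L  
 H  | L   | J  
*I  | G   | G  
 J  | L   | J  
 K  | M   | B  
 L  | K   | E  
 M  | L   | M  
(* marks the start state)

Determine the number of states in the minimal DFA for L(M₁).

7

Reachable states from the start: {A,B,D,E,F,G,H,I,J,K,L,M}. Unreachable: {C} — drop them.
Start with accepting vs non-accepting: {A,B,F,G,H,I,J,K,L,M} | {D,E}.
On input a, block {A,B,F,G,H,I,J,K,L,M} splits into {A,B,F,H,I,J,K,L,M} and {G}.
On input a, block {A,B,F,H,I,J,K,L,M} splits into {B,F,H,J,K,L,M} and {A,I}.
Split {B,F,H,J,K,L,M} by δ(·,a) → {B,H,J,K,L,M} and {F}.
Split {B,H,J,K,L,M} by δ(·,b) → {B,H,J,K,M} and {L}.
Split {B,H,J,K,M} by δ(·,a) → {H,J,M} and {B,K}.
Stable partition: {H,J,M} | {D,E} | {G} | {A,I} | {F} | {L} | {B,K} — 7 equivalence classes.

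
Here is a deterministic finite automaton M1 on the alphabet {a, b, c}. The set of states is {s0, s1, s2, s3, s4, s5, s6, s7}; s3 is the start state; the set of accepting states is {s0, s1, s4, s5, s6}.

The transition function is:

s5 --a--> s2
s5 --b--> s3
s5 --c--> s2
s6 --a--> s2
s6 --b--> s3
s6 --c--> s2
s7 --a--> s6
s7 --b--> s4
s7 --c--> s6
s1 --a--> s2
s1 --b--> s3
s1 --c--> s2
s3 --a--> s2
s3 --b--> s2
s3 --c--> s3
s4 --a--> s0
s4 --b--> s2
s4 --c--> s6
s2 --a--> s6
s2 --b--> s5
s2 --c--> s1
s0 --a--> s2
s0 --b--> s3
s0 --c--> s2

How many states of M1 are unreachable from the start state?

3

BFS from s3 reaches {s1, s2, s3, s5, s6}; the 3 state(s) s0, s4, s7 are never visited.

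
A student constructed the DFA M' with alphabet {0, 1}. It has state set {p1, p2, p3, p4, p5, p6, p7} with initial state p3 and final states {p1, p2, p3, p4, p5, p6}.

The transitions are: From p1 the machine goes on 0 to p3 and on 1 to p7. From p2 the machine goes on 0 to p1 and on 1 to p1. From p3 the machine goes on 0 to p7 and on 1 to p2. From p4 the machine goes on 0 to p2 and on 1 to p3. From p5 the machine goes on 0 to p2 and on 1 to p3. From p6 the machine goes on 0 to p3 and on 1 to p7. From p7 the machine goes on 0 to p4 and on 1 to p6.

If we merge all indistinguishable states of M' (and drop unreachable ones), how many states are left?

First remove the unreachable states {p5}; 6 states remain.
Initial partition by acceptance: {p1,p2,p3,p4,p6} | {p7}.
Refine {p1,p2,p3,p4,p6} on symbol 0: members go to different blocks, giving {p1,p2,p4,p6} and {p3}.
Split {p1,p2,p4,p6} by δ(·,0) → {p1,p6} and {p2,p4}.
Split {p2,p4} by δ(·,0) → {p2} and {p4}.
The partition is now stable with 5 blocks: {p1,p6} | {p7} | {p3} | {p2} | {p4}.

5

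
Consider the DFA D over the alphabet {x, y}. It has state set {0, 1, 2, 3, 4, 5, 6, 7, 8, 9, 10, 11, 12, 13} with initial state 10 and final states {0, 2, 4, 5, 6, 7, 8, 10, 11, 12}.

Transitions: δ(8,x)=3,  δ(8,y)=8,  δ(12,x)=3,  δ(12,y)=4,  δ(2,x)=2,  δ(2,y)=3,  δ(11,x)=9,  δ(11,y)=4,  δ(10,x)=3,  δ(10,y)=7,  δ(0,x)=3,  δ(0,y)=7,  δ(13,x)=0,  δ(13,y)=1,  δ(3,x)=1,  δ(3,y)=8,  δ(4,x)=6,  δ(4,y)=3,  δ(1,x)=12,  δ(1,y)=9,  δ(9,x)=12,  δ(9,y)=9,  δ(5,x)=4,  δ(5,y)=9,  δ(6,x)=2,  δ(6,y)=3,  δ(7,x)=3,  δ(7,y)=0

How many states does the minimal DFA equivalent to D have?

States {5,11,13} cannot be reached from the start state, so discard them.
Initial partition by acceptance: {0,2,4,6,7,8,10,12} | {1,3,9}.
Refine {0,2,4,6,7,8,10,12} on symbol x: members go to different blocks, giving {0,7,8,10,12} and {2,4,6}.
On input y, block {0,7,8,10,12} splits into {0,7,8,10} and {12}.
Split {1,3,9} by δ(·,x) → {1,9} and {3}.
The partition is now stable with 5 blocks: {0,7,8,10} | {1,9} | {2,4,6} | {12} | {3}.

5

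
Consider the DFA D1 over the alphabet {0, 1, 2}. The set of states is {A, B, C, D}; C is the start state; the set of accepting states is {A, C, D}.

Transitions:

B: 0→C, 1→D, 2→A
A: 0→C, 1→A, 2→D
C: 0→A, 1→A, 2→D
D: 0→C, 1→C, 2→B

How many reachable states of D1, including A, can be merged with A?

2

P0 = {A,C,D} | {B}.
Split {A,C,D} by δ(·,2) → {A,C} and {D}.
No further refinement is possible. Final partition (3 blocks): {A,C} | {B} | {D}.
The equivalence class containing A is {A,C}, of size 2.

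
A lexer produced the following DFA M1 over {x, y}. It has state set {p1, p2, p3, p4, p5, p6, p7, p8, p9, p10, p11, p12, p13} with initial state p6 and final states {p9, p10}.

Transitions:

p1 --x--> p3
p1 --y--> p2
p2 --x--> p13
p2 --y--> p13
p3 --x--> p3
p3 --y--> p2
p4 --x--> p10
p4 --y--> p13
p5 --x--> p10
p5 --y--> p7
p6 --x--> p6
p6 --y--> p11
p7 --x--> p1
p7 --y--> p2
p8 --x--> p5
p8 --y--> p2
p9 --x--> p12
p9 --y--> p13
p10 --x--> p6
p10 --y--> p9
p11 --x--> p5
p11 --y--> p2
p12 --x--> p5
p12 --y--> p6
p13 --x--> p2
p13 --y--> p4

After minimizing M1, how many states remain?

10

States {p8} cannot be reached from the start state, so discard them.
P0 = {p9,p10} | {p1,p2,p3,p4,p5,p6,p7,p11,p12,p13}.
On input y, block {p9,p10} splits into {p9} and {p10}.
Split {p1,p2,p3,p4,p5,p6,p7,p11,p12,p13} by δ(·,x) → {p1,p2,p3,p6,p7,p11,p12,p13} and {p4,p5}.
Split {p1,p2,p3,p6,p7,p11,p12,p13} by δ(·,x) → {p1,p2,p3,p6,p7,p13} and {p11,p12}.
Split {p1,p2,p3,p6,p7,p13} by δ(·,y) → {p1,p2,p3,p7} and {p6} and {p13}.
On input x, block {p1,p2,p3,p7} splits into {p1,p3,p7} and {p2}.
On input y, block {p4,p5} splits into {p4} and {p5}.
On input y, block {p11,p12} splits into {p11} and {p12}.
No further refinement is possible. Final partition (10 blocks): {p9} | {p1,p3,p7} | {p10} | {p4} | {p11} | {p6} | {p13} | {p2} | {p5} | {p12}.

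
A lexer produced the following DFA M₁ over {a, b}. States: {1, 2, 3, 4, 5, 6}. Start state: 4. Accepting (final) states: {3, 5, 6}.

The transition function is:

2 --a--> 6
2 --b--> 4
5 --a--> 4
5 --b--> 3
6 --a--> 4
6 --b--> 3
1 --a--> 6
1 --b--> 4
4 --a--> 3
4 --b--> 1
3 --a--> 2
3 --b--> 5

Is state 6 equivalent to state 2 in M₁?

No

All states are reachable from the start state.
Initial partition by acceptance: {3,5,6} | {1,2,4}.
Stable partition: {3,5,6} | {1,2,4} — 2 equivalence classes.
6 and 2 end up in different blocks, so they are distinguishable. For instance, the string 'ε' is accepted from only 6.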